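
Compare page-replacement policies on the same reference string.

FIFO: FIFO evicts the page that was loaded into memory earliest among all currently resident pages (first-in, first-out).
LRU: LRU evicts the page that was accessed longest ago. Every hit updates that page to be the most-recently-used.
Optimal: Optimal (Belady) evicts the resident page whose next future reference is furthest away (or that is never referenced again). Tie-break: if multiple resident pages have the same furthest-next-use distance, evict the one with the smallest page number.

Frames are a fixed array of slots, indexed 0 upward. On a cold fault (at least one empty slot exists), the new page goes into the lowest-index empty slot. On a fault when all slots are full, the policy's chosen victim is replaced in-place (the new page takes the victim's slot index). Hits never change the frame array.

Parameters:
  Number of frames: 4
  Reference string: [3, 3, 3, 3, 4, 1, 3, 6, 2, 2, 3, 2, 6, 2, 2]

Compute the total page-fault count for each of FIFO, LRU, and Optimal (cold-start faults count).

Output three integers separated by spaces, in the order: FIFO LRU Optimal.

--- FIFO ---
  step 0: ref 3 -> FAULT, frames=[3,-,-,-] (faults so far: 1)
  step 1: ref 3 -> HIT, frames=[3,-,-,-] (faults so far: 1)
  step 2: ref 3 -> HIT, frames=[3,-,-,-] (faults so far: 1)
  step 3: ref 3 -> HIT, frames=[3,-,-,-] (faults so far: 1)
  step 4: ref 4 -> FAULT, frames=[3,4,-,-] (faults so far: 2)
  step 5: ref 1 -> FAULT, frames=[3,4,1,-] (faults so far: 3)
  step 6: ref 3 -> HIT, frames=[3,4,1,-] (faults so far: 3)
  step 7: ref 6 -> FAULT, frames=[3,4,1,6] (faults so far: 4)
  step 8: ref 2 -> FAULT, evict 3, frames=[2,4,1,6] (faults so far: 5)
  step 9: ref 2 -> HIT, frames=[2,4,1,6] (faults so far: 5)
  step 10: ref 3 -> FAULT, evict 4, frames=[2,3,1,6] (faults so far: 6)
  step 11: ref 2 -> HIT, frames=[2,3,1,6] (faults so far: 6)
  step 12: ref 6 -> HIT, frames=[2,3,1,6] (faults so far: 6)
  step 13: ref 2 -> HIT, frames=[2,3,1,6] (faults so far: 6)
  step 14: ref 2 -> HIT, frames=[2,3,1,6] (faults so far: 6)
  FIFO total faults: 6
--- LRU ---
  step 0: ref 3 -> FAULT, frames=[3,-,-,-] (faults so far: 1)
  step 1: ref 3 -> HIT, frames=[3,-,-,-] (faults so far: 1)
  step 2: ref 3 -> HIT, frames=[3,-,-,-] (faults so far: 1)
  step 3: ref 3 -> HIT, frames=[3,-,-,-] (faults so far: 1)
  step 4: ref 4 -> FAULT, frames=[3,4,-,-] (faults so far: 2)
  step 5: ref 1 -> FAULT, frames=[3,4,1,-] (faults so far: 3)
  step 6: ref 3 -> HIT, frames=[3,4,1,-] (faults so far: 3)
  step 7: ref 6 -> FAULT, frames=[3,4,1,6] (faults so far: 4)
  step 8: ref 2 -> FAULT, evict 4, frames=[3,2,1,6] (faults so far: 5)
  step 9: ref 2 -> HIT, frames=[3,2,1,6] (faults so far: 5)
  step 10: ref 3 -> HIT, frames=[3,2,1,6] (faults so far: 5)
  step 11: ref 2 -> HIT, frames=[3,2,1,6] (faults so far: 5)
  step 12: ref 6 -> HIT, frames=[3,2,1,6] (faults so far: 5)
  step 13: ref 2 -> HIT, frames=[3,2,1,6] (faults so far: 5)
  step 14: ref 2 -> HIT, frames=[3,2,1,6] (faults so far: 5)
  LRU total faults: 5
--- Optimal ---
  step 0: ref 3 -> FAULT, frames=[3,-,-,-] (faults so far: 1)
  step 1: ref 3 -> HIT, frames=[3,-,-,-] (faults so far: 1)
  step 2: ref 3 -> HIT, frames=[3,-,-,-] (faults so far: 1)
  step 3: ref 3 -> HIT, frames=[3,-,-,-] (faults so far: 1)
  step 4: ref 4 -> FAULT, frames=[3,4,-,-] (faults so far: 2)
  step 5: ref 1 -> FAULT, frames=[3,4,1,-] (faults so far: 3)
  step 6: ref 3 -> HIT, frames=[3,4,1,-] (faults so far: 3)
  step 7: ref 6 -> FAULT, frames=[3,4,1,6] (faults so far: 4)
  step 8: ref 2 -> FAULT, evict 1, frames=[3,4,2,6] (faults so far: 5)
  step 9: ref 2 -> HIT, frames=[3,4,2,6] (faults so far: 5)
  step 10: ref 3 -> HIT, frames=[3,4,2,6] (faults so far: 5)
  step 11: ref 2 -> HIT, frames=[3,4,2,6] (faults so far: 5)
  step 12: ref 6 -> HIT, frames=[3,4,2,6] (faults so far: 5)
  step 13: ref 2 -> HIT, frames=[3,4,2,6] (faults so far: 5)
  step 14: ref 2 -> HIT, frames=[3,4,2,6] (faults so far: 5)
  Optimal total faults: 5

Answer: 6 5 5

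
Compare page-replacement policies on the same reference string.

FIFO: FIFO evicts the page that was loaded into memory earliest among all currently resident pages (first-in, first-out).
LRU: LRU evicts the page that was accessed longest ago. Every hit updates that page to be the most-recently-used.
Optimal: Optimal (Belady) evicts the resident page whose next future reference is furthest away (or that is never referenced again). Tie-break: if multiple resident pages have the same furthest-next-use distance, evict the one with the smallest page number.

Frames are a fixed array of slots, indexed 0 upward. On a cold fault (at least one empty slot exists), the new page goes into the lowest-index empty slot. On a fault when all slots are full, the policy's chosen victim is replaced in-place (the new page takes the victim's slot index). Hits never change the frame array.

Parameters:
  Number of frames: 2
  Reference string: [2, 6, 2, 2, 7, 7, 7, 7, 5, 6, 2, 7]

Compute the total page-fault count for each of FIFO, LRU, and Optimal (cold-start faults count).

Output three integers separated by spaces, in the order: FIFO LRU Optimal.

Answer: 7 7 6

Derivation:
--- FIFO ---
  step 0: ref 2 -> FAULT, frames=[2,-] (faults so far: 1)
  step 1: ref 6 -> FAULT, frames=[2,6] (faults so far: 2)
  step 2: ref 2 -> HIT, frames=[2,6] (faults so far: 2)
  step 3: ref 2 -> HIT, frames=[2,6] (faults so far: 2)
  step 4: ref 7 -> FAULT, evict 2, frames=[7,6] (faults so far: 3)
  step 5: ref 7 -> HIT, frames=[7,6] (faults so far: 3)
  step 6: ref 7 -> HIT, frames=[7,6] (faults so far: 3)
  step 7: ref 7 -> HIT, frames=[7,6] (faults so far: 3)
  step 8: ref 5 -> FAULT, evict 6, frames=[7,5] (faults so far: 4)
  step 9: ref 6 -> FAULT, evict 7, frames=[6,5] (faults so far: 5)
  step 10: ref 2 -> FAULT, evict 5, frames=[6,2] (faults so far: 6)
  step 11: ref 7 -> FAULT, evict 6, frames=[7,2] (faults so far: 7)
  FIFO total faults: 7
--- LRU ---
  step 0: ref 2 -> FAULT, frames=[2,-] (faults so far: 1)
  step 1: ref 6 -> FAULT, frames=[2,6] (faults so far: 2)
  step 2: ref 2 -> HIT, frames=[2,6] (faults so far: 2)
  step 3: ref 2 -> HIT, frames=[2,6] (faults so far: 2)
  step 4: ref 7 -> FAULT, evict 6, frames=[2,7] (faults so far: 3)
  step 5: ref 7 -> HIT, frames=[2,7] (faults so far: 3)
  step 6: ref 7 -> HIT, frames=[2,7] (faults so far: 3)
  step 7: ref 7 -> HIT, frames=[2,7] (faults so far: 3)
  step 8: ref 5 -> FAULT, evict 2, frames=[5,7] (faults so far: 4)
  step 9: ref 6 -> FAULT, evict 7, frames=[5,6] (faults so far: 5)
  step 10: ref 2 -> FAULT, evict 5, frames=[2,6] (faults so far: 6)
  step 11: ref 7 -> FAULT, evict 6, frames=[2,7] (faults so far: 7)
  LRU total faults: 7
--- Optimal ---
  step 0: ref 2 -> FAULT, frames=[2,-] (faults so far: 1)
  step 1: ref 6 -> FAULT, frames=[2,6] (faults so far: 2)
  step 2: ref 2 -> HIT, frames=[2,6] (faults so far: 2)
  step 3: ref 2 -> HIT, frames=[2,6] (faults so far: 2)
  step 4: ref 7 -> FAULT, evict 2, frames=[7,6] (faults so far: 3)
  step 5: ref 7 -> HIT, frames=[7,6] (faults so far: 3)
  step 6: ref 7 -> HIT, frames=[7,6] (faults so far: 3)
  step 7: ref 7 -> HIT, frames=[7,6] (faults so far: 3)
  step 8: ref 5 -> FAULT, evict 7, frames=[5,6] (faults so far: 4)
  step 9: ref 6 -> HIT, frames=[5,6] (faults so far: 4)
  step 10: ref 2 -> FAULT, evict 5, frames=[2,6] (faults so far: 5)
  step 11: ref 7 -> FAULT, evict 2, frames=[7,6] (faults so far: 6)
  Optimal total faults: 6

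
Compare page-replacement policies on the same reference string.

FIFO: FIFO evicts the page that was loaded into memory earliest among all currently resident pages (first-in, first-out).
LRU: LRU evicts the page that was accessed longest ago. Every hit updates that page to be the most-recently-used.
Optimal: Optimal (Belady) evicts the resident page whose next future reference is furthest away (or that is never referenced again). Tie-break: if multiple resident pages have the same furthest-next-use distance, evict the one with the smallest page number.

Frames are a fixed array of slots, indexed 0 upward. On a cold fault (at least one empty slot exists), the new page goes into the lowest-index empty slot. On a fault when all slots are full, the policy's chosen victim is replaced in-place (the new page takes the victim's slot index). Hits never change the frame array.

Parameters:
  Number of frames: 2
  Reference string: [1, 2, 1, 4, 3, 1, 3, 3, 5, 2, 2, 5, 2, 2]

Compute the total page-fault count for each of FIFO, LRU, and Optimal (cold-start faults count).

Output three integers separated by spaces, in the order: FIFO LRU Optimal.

Answer: 7 7 6

Derivation:
--- FIFO ---
  step 0: ref 1 -> FAULT, frames=[1,-] (faults so far: 1)
  step 1: ref 2 -> FAULT, frames=[1,2] (faults so far: 2)
  step 2: ref 1 -> HIT, frames=[1,2] (faults so far: 2)
  step 3: ref 4 -> FAULT, evict 1, frames=[4,2] (faults so far: 3)
  step 4: ref 3 -> FAULT, evict 2, frames=[4,3] (faults so far: 4)
  step 5: ref 1 -> FAULT, evict 4, frames=[1,3] (faults so far: 5)
  step 6: ref 3 -> HIT, frames=[1,3] (faults so far: 5)
  step 7: ref 3 -> HIT, frames=[1,3] (faults so far: 5)
  step 8: ref 5 -> FAULT, evict 3, frames=[1,5] (faults so far: 6)
  step 9: ref 2 -> FAULT, evict 1, frames=[2,5] (faults so far: 7)
  step 10: ref 2 -> HIT, frames=[2,5] (faults so far: 7)
  step 11: ref 5 -> HIT, frames=[2,5] (faults so far: 7)
  step 12: ref 2 -> HIT, frames=[2,5] (faults so far: 7)
  step 13: ref 2 -> HIT, frames=[2,5] (faults so far: 7)
  FIFO total faults: 7
--- LRU ---
  step 0: ref 1 -> FAULT, frames=[1,-] (faults so far: 1)
  step 1: ref 2 -> FAULT, frames=[1,2] (faults so far: 2)
  step 2: ref 1 -> HIT, frames=[1,2] (faults so far: 2)
  step 3: ref 4 -> FAULT, evict 2, frames=[1,4] (faults so far: 3)
  step 4: ref 3 -> FAULT, evict 1, frames=[3,4] (faults so far: 4)
  step 5: ref 1 -> FAULT, evict 4, frames=[3,1] (faults so far: 5)
  step 6: ref 3 -> HIT, frames=[3,1] (faults so far: 5)
  step 7: ref 3 -> HIT, frames=[3,1] (faults so far: 5)
  step 8: ref 5 -> FAULT, evict 1, frames=[3,5] (faults so far: 6)
  step 9: ref 2 -> FAULT, evict 3, frames=[2,5] (faults so far: 7)
  step 10: ref 2 -> HIT, frames=[2,5] (faults so far: 7)
  step 11: ref 5 -> HIT, frames=[2,5] (faults so far: 7)
  step 12: ref 2 -> HIT, frames=[2,5] (faults so far: 7)
  step 13: ref 2 -> HIT, frames=[2,5] (faults so far: 7)
  LRU total faults: 7
--- Optimal ---
  step 0: ref 1 -> FAULT, frames=[1,-] (faults so far: 1)
  step 1: ref 2 -> FAULT, frames=[1,2] (faults so far: 2)
  step 2: ref 1 -> HIT, frames=[1,2] (faults so far: 2)
  step 3: ref 4 -> FAULT, evict 2, frames=[1,4] (faults so far: 3)
  step 4: ref 3 -> FAULT, evict 4, frames=[1,3] (faults so far: 4)
  step 5: ref 1 -> HIT, frames=[1,3] (faults so far: 4)
  step 6: ref 3 -> HIT, frames=[1,3] (faults so far: 4)
  step 7: ref 3 -> HIT, frames=[1,3] (faults so far: 4)
  step 8: ref 5 -> FAULT, evict 1, frames=[5,3] (faults so far: 5)
  step 9: ref 2 -> FAULT, evict 3, frames=[5,2] (faults so far: 6)
  step 10: ref 2 -> HIT, frames=[5,2] (faults so far: 6)
  step 11: ref 5 -> HIT, frames=[5,2] (faults so far: 6)
  step 12: ref 2 -> HIT, frames=[5,2] (faults so far: 6)
  step 13: ref 2 -> HIT, frames=[5,2] (faults so far: 6)
  Optimal total faults: 6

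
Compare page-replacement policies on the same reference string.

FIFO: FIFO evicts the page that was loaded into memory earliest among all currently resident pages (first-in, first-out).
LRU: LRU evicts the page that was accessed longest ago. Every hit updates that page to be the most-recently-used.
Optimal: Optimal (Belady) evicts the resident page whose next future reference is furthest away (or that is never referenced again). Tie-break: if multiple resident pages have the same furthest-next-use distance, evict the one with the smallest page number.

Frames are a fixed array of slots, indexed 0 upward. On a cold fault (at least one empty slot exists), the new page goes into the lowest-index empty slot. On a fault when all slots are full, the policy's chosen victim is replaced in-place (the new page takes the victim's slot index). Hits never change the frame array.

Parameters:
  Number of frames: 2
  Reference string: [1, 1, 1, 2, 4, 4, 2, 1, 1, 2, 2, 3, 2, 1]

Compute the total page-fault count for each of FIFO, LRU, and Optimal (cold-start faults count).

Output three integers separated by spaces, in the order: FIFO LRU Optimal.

Answer: 7 6 6

Derivation:
--- FIFO ---
  step 0: ref 1 -> FAULT, frames=[1,-] (faults so far: 1)
  step 1: ref 1 -> HIT, frames=[1,-] (faults so far: 1)
  step 2: ref 1 -> HIT, frames=[1,-] (faults so far: 1)
  step 3: ref 2 -> FAULT, frames=[1,2] (faults so far: 2)
  step 4: ref 4 -> FAULT, evict 1, frames=[4,2] (faults so far: 3)
  step 5: ref 4 -> HIT, frames=[4,2] (faults so far: 3)
  step 6: ref 2 -> HIT, frames=[4,2] (faults so far: 3)
  step 7: ref 1 -> FAULT, evict 2, frames=[4,1] (faults so far: 4)
  step 8: ref 1 -> HIT, frames=[4,1] (faults so far: 4)
  step 9: ref 2 -> FAULT, evict 4, frames=[2,1] (faults so far: 5)
  step 10: ref 2 -> HIT, frames=[2,1] (faults so far: 5)
  step 11: ref 3 -> FAULT, evict 1, frames=[2,3] (faults so far: 6)
  step 12: ref 2 -> HIT, frames=[2,3] (faults so far: 6)
  step 13: ref 1 -> FAULT, evict 2, frames=[1,3] (faults so far: 7)
  FIFO total faults: 7
--- LRU ---
  step 0: ref 1 -> FAULT, frames=[1,-] (faults so far: 1)
  step 1: ref 1 -> HIT, frames=[1,-] (faults so far: 1)
  step 2: ref 1 -> HIT, frames=[1,-] (faults so far: 1)
  step 3: ref 2 -> FAULT, frames=[1,2] (faults so far: 2)
  step 4: ref 4 -> FAULT, evict 1, frames=[4,2] (faults so far: 3)
  step 5: ref 4 -> HIT, frames=[4,2] (faults so far: 3)
  step 6: ref 2 -> HIT, frames=[4,2] (faults so far: 3)
  step 7: ref 1 -> FAULT, evict 4, frames=[1,2] (faults so far: 4)
  step 8: ref 1 -> HIT, frames=[1,2] (faults so far: 4)
  step 9: ref 2 -> HIT, frames=[1,2] (faults so far: 4)
  step 10: ref 2 -> HIT, frames=[1,2] (faults so far: 4)
  step 11: ref 3 -> FAULT, evict 1, frames=[3,2] (faults so far: 5)
  step 12: ref 2 -> HIT, frames=[3,2] (faults so far: 5)
  step 13: ref 1 -> FAULT, evict 3, frames=[1,2] (faults so far: 6)
  LRU total faults: 6
--- Optimal ---
  step 0: ref 1 -> FAULT, frames=[1,-] (faults so far: 1)
  step 1: ref 1 -> HIT, frames=[1,-] (faults so far: 1)
  step 2: ref 1 -> HIT, frames=[1,-] (faults so far: 1)
  step 3: ref 2 -> FAULT, frames=[1,2] (faults so far: 2)
  step 4: ref 4 -> FAULT, evict 1, frames=[4,2] (faults so far: 3)
  step 5: ref 4 -> HIT, frames=[4,2] (faults so far: 3)
  step 6: ref 2 -> HIT, frames=[4,2] (faults so far: 3)
  step 7: ref 1 -> FAULT, evict 4, frames=[1,2] (faults so far: 4)
  step 8: ref 1 -> HIT, frames=[1,2] (faults so far: 4)
  step 9: ref 2 -> HIT, frames=[1,2] (faults so far: 4)
  step 10: ref 2 -> HIT, frames=[1,2] (faults so far: 4)
  step 11: ref 3 -> FAULT, evict 1, frames=[3,2] (faults so far: 5)
  step 12: ref 2 -> HIT, frames=[3,2] (faults so far: 5)
  step 13: ref 1 -> FAULT, evict 2, frames=[3,1] (faults so far: 6)
  Optimal total faults: 6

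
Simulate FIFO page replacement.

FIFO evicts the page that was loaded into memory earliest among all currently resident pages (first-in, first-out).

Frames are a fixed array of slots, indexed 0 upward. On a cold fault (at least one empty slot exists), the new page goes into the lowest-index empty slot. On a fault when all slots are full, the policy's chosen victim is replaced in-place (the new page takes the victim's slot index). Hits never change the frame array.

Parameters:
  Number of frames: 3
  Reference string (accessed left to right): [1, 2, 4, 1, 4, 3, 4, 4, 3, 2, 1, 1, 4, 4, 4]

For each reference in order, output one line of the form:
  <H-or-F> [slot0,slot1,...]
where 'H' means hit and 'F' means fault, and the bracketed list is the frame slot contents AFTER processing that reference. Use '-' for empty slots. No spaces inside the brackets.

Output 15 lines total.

F [1,-,-]
F [1,2,-]
F [1,2,4]
H [1,2,4]
H [1,2,4]
F [3,2,4]
H [3,2,4]
H [3,2,4]
H [3,2,4]
H [3,2,4]
F [3,1,4]
H [3,1,4]
H [3,1,4]
H [3,1,4]
H [3,1,4]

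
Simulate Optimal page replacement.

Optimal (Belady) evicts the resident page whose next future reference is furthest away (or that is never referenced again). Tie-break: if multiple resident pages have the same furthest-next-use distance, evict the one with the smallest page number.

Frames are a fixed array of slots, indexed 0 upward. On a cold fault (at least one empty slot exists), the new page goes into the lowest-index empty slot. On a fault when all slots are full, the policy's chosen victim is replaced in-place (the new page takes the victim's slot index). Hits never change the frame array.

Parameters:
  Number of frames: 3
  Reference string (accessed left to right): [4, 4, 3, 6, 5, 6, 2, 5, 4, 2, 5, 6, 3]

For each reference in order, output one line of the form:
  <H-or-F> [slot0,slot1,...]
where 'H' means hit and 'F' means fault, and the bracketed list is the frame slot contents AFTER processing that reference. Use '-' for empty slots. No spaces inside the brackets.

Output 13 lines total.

F [4,-,-]
H [4,-,-]
F [4,3,-]
F [4,3,6]
F [4,5,6]
H [4,5,6]
F [4,5,2]
H [4,5,2]
H [4,5,2]
H [4,5,2]
H [4,5,2]
F [4,5,6]
F [3,5,6]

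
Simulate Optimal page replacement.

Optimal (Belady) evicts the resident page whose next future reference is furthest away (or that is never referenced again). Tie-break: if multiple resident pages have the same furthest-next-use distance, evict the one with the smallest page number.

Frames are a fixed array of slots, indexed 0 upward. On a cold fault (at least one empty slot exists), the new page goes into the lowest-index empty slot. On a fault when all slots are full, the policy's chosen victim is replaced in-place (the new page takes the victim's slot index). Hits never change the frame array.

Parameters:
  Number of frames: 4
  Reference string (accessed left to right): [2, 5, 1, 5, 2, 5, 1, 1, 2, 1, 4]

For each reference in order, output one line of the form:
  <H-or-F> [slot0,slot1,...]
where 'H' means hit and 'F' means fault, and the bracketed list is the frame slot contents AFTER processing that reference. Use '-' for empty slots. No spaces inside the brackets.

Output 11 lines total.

F [2,-,-,-]
F [2,5,-,-]
F [2,5,1,-]
H [2,5,1,-]
H [2,5,1,-]
H [2,5,1,-]
H [2,5,1,-]
H [2,5,1,-]
H [2,5,1,-]
H [2,5,1,-]
F [2,5,1,4]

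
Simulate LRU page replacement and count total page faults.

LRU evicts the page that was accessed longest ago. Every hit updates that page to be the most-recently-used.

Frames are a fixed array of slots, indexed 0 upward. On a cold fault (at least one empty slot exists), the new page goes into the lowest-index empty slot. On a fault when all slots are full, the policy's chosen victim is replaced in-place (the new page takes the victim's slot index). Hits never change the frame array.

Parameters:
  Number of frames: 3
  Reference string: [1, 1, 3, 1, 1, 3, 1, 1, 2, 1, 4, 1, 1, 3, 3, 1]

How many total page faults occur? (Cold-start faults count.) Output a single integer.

Step 0: ref 1 → FAULT, frames=[1,-,-]
Step 1: ref 1 → HIT, frames=[1,-,-]
Step 2: ref 3 → FAULT, frames=[1,3,-]
Step 3: ref 1 → HIT, frames=[1,3,-]
Step 4: ref 1 → HIT, frames=[1,3,-]
Step 5: ref 3 → HIT, frames=[1,3,-]
Step 6: ref 1 → HIT, frames=[1,3,-]
Step 7: ref 1 → HIT, frames=[1,3,-]
Step 8: ref 2 → FAULT, frames=[1,3,2]
Step 9: ref 1 → HIT, frames=[1,3,2]
Step 10: ref 4 → FAULT (evict 3), frames=[1,4,2]
Step 11: ref 1 → HIT, frames=[1,4,2]
Step 12: ref 1 → HIT, frames=[1,4,2]
Step 13: ref 3 → FAULT (evict 2), frames=[1,4,3]
Step 14: ref 3 → HIT, frames=[1,4,3]
Step 15: ref 1 → HIT, frames=[1,4,3]
Total faults: 5

Answer: 5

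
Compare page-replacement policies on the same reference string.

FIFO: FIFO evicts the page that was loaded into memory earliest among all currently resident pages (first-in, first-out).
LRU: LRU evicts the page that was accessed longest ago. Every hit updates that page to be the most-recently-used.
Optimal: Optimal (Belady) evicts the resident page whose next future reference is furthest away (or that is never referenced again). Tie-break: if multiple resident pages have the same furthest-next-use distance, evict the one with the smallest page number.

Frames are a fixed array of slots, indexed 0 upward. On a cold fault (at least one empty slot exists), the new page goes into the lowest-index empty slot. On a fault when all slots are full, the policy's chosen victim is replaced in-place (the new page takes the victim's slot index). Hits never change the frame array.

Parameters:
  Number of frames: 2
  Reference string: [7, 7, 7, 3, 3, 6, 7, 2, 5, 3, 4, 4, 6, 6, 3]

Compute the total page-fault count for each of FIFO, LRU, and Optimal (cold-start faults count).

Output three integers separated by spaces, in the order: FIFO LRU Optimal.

--- FIFO ---
  step 0: ref 7 -> FAULT, frames=[7,-] (faults so far: 1)
  step 1: ref 7 -> HIT, frames=[7,-] (faults so far: 1)
  step 2: ref 7 -> HIT, frames=[7,-] (faults so far: 1)
  step 3: ref 3 -> FAULT, frames=[7,3] (faults so far: 2)
  step 4: ref 3 -> HIT, frames=[7,3] (faults so far: 2)
  step 5: ref 6 -> FAULT, evict 7, frames=[6,3] (faults so far: 3)
  step 6: ref 7 -> FAULT, evict 3, frames=[6,7] (faults so far: 4)
  step 7: ref 2 -> FAULT, evict 6, frames=[2,7] (faults so far: 5)
  step 8: ref 5 -> FAULT, evict 7, frames=[2,5] (faults so far: 6)
  step 9: ref 3 -> FAULT, evict 2, frames=[3,5] (faults so far: 7)
  step 10: ref 4 -> FAULT, evict 5, frames=[3,4] (faults so far: 8)
  step 11: ref 4 -> HIT, frames=[3,4] (faults so far: 8)
  step 12: ref 6 -> FAULT, evict 3, frames=[6,4] (faults so far: 9)
  step 13: ref 6 -> HIT, frames=[6,4] (faults so far: 9)
  step 14: ref 3 -> FAULT, evict 4, frames=[6,3] (faults so far: 10)
  FIFO total faults: 10
--- LRU ---
  step 0: ref 7 -> FAULT, frames=[7,-] (faults so far: 1)
  step 1: ref 7 -> HIT, frames=[7,-] (faults so far: 1)
  step 2: ref 7 -> HIT, frames=[7,-] (faults so far: 1)
  step 3: ref 3 -> FAULT, frames=[7,3] (faults so far: 2)
  step 4: ref 3 -> HIT, frames=[7,3] (faults so far: 2)
  step 5: ref 6 -> FAULT, evict 7, frames=[6,3] (faults so far: 3)
  step 6: ref 7 -> FAULT, evict 3, frames=[6,7] (faults so far: 4)
  step 7: ref 2 -> FAULT, evict 6, frames=[2,7] (faults so far: 5)
  step 8: ref 5 -> FAULT, evict 7, frames=[2,5] (faults so far: 6)
  step 9: ref 3 -> FAULT, evict 2, frames=[3,5] (faults so far: 7)
  step 10: ref 4 -> FAULT, evict 5, frames=[3,4] (faults so far: 8)
  step 11: ref 4 -> HIT, frames=[3,4] (faults so far: 8)
  step 12: ref 6 -> FAULT, evict 3, frames=[6,4] (faults so far: 9)
  step 13: ref 6 -> HIT, frames=[6,4] (faults so far: 9)
  step 14: ref 3 -> FAULT, evict 4, frames=[6,3] (faults so far: 10)
  LRU total faults: 10
--- Optimal ---
  step 0: ref 7 -> FAULT, frames=[7,-] (faults so far: 1)
  step 1: ref 7 -> HIT, frames=[7,-] (faults so far: 1)
  step 2: ref 7 -> HIT, frames=[7,-] (faults so far: 1)
  step 3: ref 3 -> FAULT, frames=[7,3] (faults so far: 2)
  step 4: ref 3 -> HIT, frames=[7,3] (faults so far: 2)
  step 5: ref 6 -> FAULT, evict 3, frames=[7,6] (faults so far: 3)
  step 6: ref 7 -> HIT, frames=[7,6] (faults so far: 3)
  step 7: ref 2 -> FAULT, evict 7, frames=[2,6] (faults so far: 4)
  step 8: ref 5 -> FAULT, evict 2, frames=[5,6] (faults so far: 5)
  step 9: ref 3 -> FAULT, evict 5, frames=[3,6] (faults so far: 6)
  step 10: ref 4 -> FAULT, evict 3, frames=[4,6] (faults so far: 7)
  step 11: ref 4 -> HIT, frames=[4,6] (faults so far: 7)
  step 12: ref 6 -> HIT, frames=[4,6] (faults so far: 7)
  step 13: ref 6 -> HIT, frames=[4,6] (faults so far: 7)
  step 14: ref 3 -> FAULT, evict 4, frames=[3,6] (faults so far: 8)
  Optimal total faults: 8

Answer: 10 10 8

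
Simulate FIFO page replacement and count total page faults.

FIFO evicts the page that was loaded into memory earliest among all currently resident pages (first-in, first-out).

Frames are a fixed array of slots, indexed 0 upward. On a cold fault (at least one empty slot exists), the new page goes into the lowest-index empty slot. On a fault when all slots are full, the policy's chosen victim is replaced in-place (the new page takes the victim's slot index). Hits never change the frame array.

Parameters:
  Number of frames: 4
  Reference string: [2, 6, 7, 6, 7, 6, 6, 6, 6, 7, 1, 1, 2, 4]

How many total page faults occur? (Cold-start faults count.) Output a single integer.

Answer: 5

Derivation:
Step 0: ref 2 → FAULT, frames=[2,-,-,-]
Step 1: ref 6 → FAULT, frames=[2,6,-,-]
Step 2: ref 7 → FAULT, frames=[2,6,7,-]
Step 3: ref 6 → HIT, frames=[2,6,7,-]
Step 4: ref 7 → HIT, frames=[2,6,7,-]
Step 5: ref 6 → HIT, frames=[2,6,7,-]
Step 6: ref 6 → HIT, frames=[2,6,7,-]
Step 7: ref 6 → HIT, frames=[2,6,7,-]
Step 8: ref 6 → HIT, frames=[2,6,7,-]
Step 9: ref 7 → HIT, frames=[2,6,7,-]
Step 10: ref 1 → FAULT, frames=[2,6,7,1]
Step 11: ref 1 → HIT, frames=[2,6,7,1]
Step 12: ref 2 → HIT, frames=[2,6,7,1]
Step 13: ref 4 → FAULT (evict 2), frames=[4,6,7,1]
Total faults: 5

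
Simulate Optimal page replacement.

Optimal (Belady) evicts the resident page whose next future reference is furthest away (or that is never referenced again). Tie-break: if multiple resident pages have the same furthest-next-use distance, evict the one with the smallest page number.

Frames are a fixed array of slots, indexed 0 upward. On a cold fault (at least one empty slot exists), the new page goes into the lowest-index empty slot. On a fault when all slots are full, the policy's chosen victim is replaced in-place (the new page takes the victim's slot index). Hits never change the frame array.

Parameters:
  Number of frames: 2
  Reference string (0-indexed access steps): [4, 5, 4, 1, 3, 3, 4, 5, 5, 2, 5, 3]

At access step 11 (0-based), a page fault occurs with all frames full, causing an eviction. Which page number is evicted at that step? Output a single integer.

Answer: 2

Derivation:
Step 0: ref 4 -> FAULT, frames=[4,-]
Step 1: ref 5 -> FAULT, frames=[4,5]
Step 2: ref 4 -> HIT, frames=[4,5]
Step 3: ref 1 -> FAULT, evict 5, frames=[4,1]
Step 4: ref 3 -> FAULT, evict 1, frames=[4,3]
Step 5: ref 3 -> HIT, frames=[4,3]
Step 6: ref 4 -> HIT, frames=[4,3]
Step 7: ref 5 -> FAULT, evict 4, frames=[5,3]
Step 8: ref 5 -> HIT, frames=[5,3]
Step 9: ref 2 -> FAULT, evict 3, frames=[5,2]
Step 10: ref 5 -> HIT, frames=[5,2]
Step 11: ref 3 -> FAULT, evict 2, frames=[5,3]
At step 11: evicted page 2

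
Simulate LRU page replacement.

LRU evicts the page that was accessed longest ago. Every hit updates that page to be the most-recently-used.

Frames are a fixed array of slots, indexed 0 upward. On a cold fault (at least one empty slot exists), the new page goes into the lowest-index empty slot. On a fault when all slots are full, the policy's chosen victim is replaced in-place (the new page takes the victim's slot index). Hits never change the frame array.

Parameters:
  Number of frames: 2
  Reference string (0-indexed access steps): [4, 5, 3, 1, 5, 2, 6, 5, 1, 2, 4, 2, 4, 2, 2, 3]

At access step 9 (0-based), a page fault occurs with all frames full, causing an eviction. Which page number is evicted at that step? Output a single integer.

Answer: 5

Derivation:
Step 0: ref 4 -> FAULT, frames=[4,-]
Step 1: ref 5 -> FAULT, frames=[4,5]
Step 2: ref 3 -> FAULT, evict 4, frames=[3,5]
Step 3: ref 1 -> FAULT, evict 5, frames=[3,1]
Step 4: ref 5 -> FAULT, evict 3, frames=[5,1]
Step 5: ref 2 -> FAULT, evict 1, frames=[5,2]
Step 6: ref 6 -> FAULT, evict 5, frames=[6,2]
Step 7: ref 5 -> FAULT, evict 2, frames=[6,5]
Step 8: ref 1 -> FAULT, evict 6, frames=[1,5]
Step 9: ref 2 -> FAULT, evict 5, frames=[1,2]
At step 9: evicted page 5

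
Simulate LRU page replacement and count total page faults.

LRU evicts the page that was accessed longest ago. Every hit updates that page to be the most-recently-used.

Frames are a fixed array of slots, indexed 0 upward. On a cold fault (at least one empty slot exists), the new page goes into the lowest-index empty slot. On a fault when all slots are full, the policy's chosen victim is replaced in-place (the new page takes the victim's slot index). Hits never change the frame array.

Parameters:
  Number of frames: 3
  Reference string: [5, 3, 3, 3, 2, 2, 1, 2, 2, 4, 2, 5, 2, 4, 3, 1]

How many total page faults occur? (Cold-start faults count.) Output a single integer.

Step 0: ref 5 → FAULT, frames=[5,-,-]
Step 1: ref 3 → FAULT, frames=[5,3,-]
Step 2: ref 3 → HIT, frames=[5,3,-]
Step 3: ref 3 → HIT, frames=[5,3,-]
Step 4: ref 2 → FAULT, frames=[5,3,2]
Step 5: ref 2 → HIT, frames=[5,3,2]
Step 6: ref 1 → FAULT (evict 5), frames=[1,3,2]
Step 7: ref 2 → HIT, frames=[1,3,2]
Step 8: ref 2 → HIT, frames=[1,3,2]
Step 9: ref 4 → FAULT (evict 3), frames=[1,4,2]
Step 10: ref 2 → HIT, frames=[1,4,2]
Step 11: ref 5 → FAULT (evict 1), frames=[5,4,2]
Step 12: ref 2 → HIT, frames=[5,4,2]
Step 13: ref 4 → HIT, frames=[5,4,2]
Step 14: ref 3 → FAULT (evict 5), frames=[3,4,2]
Step 15: ref 1 → FAULT (evict 2), frames=[3,4,1]
Total faults: 8

Answer: 8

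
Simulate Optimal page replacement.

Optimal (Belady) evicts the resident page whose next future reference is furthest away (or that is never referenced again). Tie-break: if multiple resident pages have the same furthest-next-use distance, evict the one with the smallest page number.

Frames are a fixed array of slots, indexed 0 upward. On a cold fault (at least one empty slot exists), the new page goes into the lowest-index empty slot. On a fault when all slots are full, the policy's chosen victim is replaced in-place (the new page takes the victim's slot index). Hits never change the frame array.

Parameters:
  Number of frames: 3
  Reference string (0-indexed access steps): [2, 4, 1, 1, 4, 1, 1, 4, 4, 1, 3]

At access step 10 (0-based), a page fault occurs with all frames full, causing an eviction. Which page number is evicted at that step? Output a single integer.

Answer: 1

Derivation:
Step 0: ref 2 -> FAULT, frames=[2,-,-]
Step 1: ref 4 -> FAULT, frames=[2,4,-]
Step 2: ref 1 -> FAULT, frames=[2,4,1]
Step 3: ref 1 -> HIT, frames=[2,4,1]
Step 4: ref 4 -> HIT, frames=[2,4,1]
Step 5: ref 1 -> HIT, frames=[2,4,1]
Step 6: ref 1 -> HIT, frames=[2,4,1]
Step 7: ref 4 -> HIT, frames=[2,4,1]
Step 8: ref 4 -> HIT, frames=[2,4,1]
Step 9: ref 1 -> HIT, frames=[2,4,1]
Step 10: ref 3 -> FAULT, evict 1, frames=[2,4,3]
At step 10: evicted page 1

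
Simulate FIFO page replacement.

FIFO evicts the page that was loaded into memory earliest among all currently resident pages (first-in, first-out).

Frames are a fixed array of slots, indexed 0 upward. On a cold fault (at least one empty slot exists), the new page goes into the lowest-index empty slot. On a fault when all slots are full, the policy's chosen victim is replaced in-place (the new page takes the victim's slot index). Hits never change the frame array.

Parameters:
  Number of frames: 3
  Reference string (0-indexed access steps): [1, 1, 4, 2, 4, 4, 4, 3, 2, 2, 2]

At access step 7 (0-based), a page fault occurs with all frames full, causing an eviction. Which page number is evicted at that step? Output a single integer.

Step 0: ref 1 -> FAULT, frames=[1,-,-]
Step 1: ref 1 -> HIT, frames=[1,-,-]
Step 2: ref 4 -> FAULT, frames=[1,4,-]
Step 3: ref 2 -> FAULT, frames=[1,4,2]
Step 4: ref 4 -> HIT, frames=[1,4,2]
Step 5: ref 4 -> HIT, frames=[1,4,2]
Step 6: ref 4 -> HIT, frames=[1,4,2]
Step 7: ref 3 -> FAULT, evict 1, frames=[3,4,2]
At step 7: evicted page 1

Answer: 1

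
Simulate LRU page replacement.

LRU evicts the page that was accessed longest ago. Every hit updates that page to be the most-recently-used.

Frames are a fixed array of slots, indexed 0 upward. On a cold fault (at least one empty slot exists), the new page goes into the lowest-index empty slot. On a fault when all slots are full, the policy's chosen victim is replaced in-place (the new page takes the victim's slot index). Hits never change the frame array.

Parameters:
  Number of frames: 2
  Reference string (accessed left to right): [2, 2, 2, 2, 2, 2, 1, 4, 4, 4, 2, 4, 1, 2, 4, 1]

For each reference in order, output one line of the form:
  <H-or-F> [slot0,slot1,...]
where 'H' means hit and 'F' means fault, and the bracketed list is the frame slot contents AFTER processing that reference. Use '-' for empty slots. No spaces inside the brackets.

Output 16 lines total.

F [2,-]
H [2,-]
H [2,-]
H [2,-]
H [2,-]
H [2,-]
F [2,1]
F [4,1]
H [4,1]
H [4,1]
F [4,2]
H [4,2]
F [4,1]
F [2,1]
F [2,4]
F [1,4]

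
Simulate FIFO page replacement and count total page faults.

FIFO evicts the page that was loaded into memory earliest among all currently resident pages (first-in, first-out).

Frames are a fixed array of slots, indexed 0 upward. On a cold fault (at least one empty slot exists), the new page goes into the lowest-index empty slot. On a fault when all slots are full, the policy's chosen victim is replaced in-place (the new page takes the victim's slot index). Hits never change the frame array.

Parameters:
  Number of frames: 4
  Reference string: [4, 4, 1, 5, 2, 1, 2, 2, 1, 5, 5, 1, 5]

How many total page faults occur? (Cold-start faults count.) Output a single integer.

Answer: 4

Derivation:
Step 0: ref 4 → FAULT, frames=[4,-,-,-]
Step 1: ref 4 → HIT, frames=[4,-,-,-]
Step 2: ref 1 → FAULT, frames=[4,1,-,-]
Step 3: ref 5 → FAULT, frames=[4,1,5,-]
Step 4: ref 2 → FAULT, frames=[4,1,5,2]
Step 5: ref 1 → HIT, frames=[4,1,5,2]
Step 6: ref 2 → HIT, frames=[4,1,5,2]
Step 7: ref 2 → HIT, frames=[4,1,5,2]
Step 8: ref 1 → HIT, frames=[4,1,5,2]
Step 9: ref 5 → HIT, frames=[4,1,5,2]
Step 10: ref 5 → HIT, frames=[4,1,5,2]
Step 11: ref 1 → HIT, frames=[4,1,5,2]
Step 12: ref 5 → HIT, frames=[4,1,5,2]
Total faults: 4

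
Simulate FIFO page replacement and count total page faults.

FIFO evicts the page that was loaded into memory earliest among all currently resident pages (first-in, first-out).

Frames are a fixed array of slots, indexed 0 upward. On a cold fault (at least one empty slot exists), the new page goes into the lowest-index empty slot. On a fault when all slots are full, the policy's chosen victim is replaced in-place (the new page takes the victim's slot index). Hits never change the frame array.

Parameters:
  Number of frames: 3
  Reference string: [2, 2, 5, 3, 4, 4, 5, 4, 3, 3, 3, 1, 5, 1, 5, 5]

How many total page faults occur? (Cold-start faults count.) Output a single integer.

Answer: 6

Derivation:
Step 0: ref 2 → FAULT, frames=[2,-,-]
Step 1: ref 2 → HIT, frames=[2,-,-]
Step 2: ref 5 → FAULT, frames=[2,5,-]
Step 3: ref 3 → FAULT, frames=[2,5,3]
Step 4: ref 4 → FAULT (evict 2), frames=[4,5,3]
Step 5: ref 4 → HIT, frames=[4,5,3]
Step 6: ref 5 → HIT, frames=[4,5,3]
Step 7: ref 4 → HIT, frames=[4,5,3]
Step 8: ref 3 → HIT, frames=[4,5,3]
Step 9: ref 3 → HIT, frames=[4,5,3]
Step 10: ref 3 → HIT, frames=[4,5,3]
Step 11: ref 1 → FAULT (evict 5), frames=[4,1,3]
Step 12: ref 5 → FAULT (evict 3), frames=[4,1,5]
Step 13: ref 1 → HIT, frames=[4,1,5]
Step 14: ref 5 → HIT, frames=[4,1,5]
Step 15: ref 5 → HIT, frames=[4,1,5]
Total faults: 6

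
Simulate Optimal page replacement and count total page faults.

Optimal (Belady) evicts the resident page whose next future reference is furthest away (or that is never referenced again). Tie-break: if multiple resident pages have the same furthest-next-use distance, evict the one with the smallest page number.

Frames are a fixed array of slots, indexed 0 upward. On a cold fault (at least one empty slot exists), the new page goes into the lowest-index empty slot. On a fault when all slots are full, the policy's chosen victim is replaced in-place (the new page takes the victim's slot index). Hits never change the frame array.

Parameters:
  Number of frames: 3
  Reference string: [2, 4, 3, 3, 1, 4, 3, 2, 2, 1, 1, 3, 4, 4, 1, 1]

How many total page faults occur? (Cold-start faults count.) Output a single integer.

Answer: 6

Derivation:
Step 0: ref 2 → FAULT, frames=[2,-,-]
Step 1: ref 4 → FAULT, frames=[2,4,-]
Step 2: ref 3 → FAULT, frames=[2,4,3]
Step 3: ref 3 → HIT, frames=[2,4,3]
Step 4: ref 1 → FAULT (evict 2), frames=[1,4,3]
Step 5: ref 4 → HIT, frames=[1,4,3]
Step 6: ref 3 → HIT, frames=[1,4,3]
Step 7: ref 2 → FAULT (evict 4), frames=[1,2,3]
Step 8: ref 2 → HIT, frames=[1,2,3]
Step 9: ref 1 → HIT, frames=[1,2,3]
Step 10: ref 1 → HIT, frames=[1,2,3]
Step 11: ref 3 → HIT, frames=[1,2,3]
Step 12: ref 4 → FAULT (evict 2), frames=[1,4,3]
Step 13: ref 4 → HIT, frames=[1,4,3]
Step 14: ref 1 → HIT, frames=[1,4,3]
Step 15: ref 1 → HIT, frames=[1,4,3]
Total faults: 6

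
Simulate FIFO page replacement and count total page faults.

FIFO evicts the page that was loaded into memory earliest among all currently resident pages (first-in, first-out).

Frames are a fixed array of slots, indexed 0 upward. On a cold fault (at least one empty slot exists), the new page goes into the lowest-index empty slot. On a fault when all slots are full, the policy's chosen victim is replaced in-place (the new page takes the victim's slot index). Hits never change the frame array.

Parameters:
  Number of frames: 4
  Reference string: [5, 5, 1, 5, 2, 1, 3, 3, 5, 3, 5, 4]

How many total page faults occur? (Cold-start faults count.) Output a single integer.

Step 0: ref 5 → FAULT, frames=[5,-,-,-]
Step 1: ref 5 → HIT, frames=[5,-,-,-]
Step 2: ref 1 → FAULT, frames=[5,1,-,-]
Step 3: ref 5 → HIT, frames=[5,1,-,-]
Step 4: ref 2 → FAULT, frames=[5,1,2,-]
Step 5: ref 1 → HIT, frames=[5,1,2,-]
Step 6: ref 3 → FAULT, frames=[5,1,2,3]
Step 7: ref 3 → HIT, frames=[5,1,2,3]
Step 8: ref 5 → HIT, frames=[5,1,2,3]
Step 9: ref 3 → HIT, frames=[5,1,2,3]
Step 10: ref 5 → HIT, frames=[5,1,2,3]
Step 11: ref 4 → FAULT (evict 5), frames=[4,1,2,3]
Total faults: 5

Answer: 5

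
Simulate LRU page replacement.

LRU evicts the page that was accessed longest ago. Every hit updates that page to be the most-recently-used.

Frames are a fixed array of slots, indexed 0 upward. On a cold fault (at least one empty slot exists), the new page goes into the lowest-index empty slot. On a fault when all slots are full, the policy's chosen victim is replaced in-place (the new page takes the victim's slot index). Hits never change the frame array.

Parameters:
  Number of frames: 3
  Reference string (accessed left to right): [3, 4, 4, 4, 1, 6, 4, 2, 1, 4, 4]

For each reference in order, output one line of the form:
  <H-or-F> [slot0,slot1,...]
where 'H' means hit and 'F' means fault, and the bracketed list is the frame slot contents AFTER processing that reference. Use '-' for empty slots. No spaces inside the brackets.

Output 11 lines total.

F [3,-,-]
F [3,4,-]
H [3,4,-]
H [3,4,-]
F [3,4,1]
F [6,4,1]
H [6,4,1]
F [6,4,2]
F [1,4,2]
H [1,4,2]
H [1,4,2]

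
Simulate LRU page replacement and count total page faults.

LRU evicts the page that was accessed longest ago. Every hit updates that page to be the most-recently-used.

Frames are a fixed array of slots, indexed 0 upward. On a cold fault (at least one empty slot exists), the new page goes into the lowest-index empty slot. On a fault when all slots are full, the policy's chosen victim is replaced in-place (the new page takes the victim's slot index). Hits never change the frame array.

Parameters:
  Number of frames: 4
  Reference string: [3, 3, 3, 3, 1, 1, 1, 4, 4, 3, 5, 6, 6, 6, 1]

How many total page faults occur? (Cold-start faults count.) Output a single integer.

Step 0: ref 3 → FAULT, frames=[3,-,-,-]
Step 1: ref 3 → HIT, frames=[3,-,-,-]
Step 2: ref 3 → HIT, frames=[3,-,-,-]
Step 3: ref 3 → HIT, frames=[3,-,-,-]
Step 4: ref 1 → FAULT, frames=[3,1,-,-]
Step 5: ref 1 → HIT, frames=[3,1,-,-]
Step 6: ref 1 → HIT, frames=[3,1,-,-]
Step 7: ref 4 → FAULT, frames=[3,1,4,-]
Step 8: ref 4 → HIT, frames=[3,1,4,-]
Step 9: ref 3 → HIT, frames=[3,1,4,-]
Step 10: ref 5 → FAULT, frames=[3,1,4,5]
Step 11: ref 6 → FAULT (evict 1), frames=[3,6,4,5]
Step 12: ref 6 → HIT, frames=[3,6,4,5]
Step 13: ref 6 → HIT, frames=[3,6,4,5]
Step 14: ref 1 → FAULT (evict 4), frames=[3,6,1,5]
Total faults: 6

Answer: 6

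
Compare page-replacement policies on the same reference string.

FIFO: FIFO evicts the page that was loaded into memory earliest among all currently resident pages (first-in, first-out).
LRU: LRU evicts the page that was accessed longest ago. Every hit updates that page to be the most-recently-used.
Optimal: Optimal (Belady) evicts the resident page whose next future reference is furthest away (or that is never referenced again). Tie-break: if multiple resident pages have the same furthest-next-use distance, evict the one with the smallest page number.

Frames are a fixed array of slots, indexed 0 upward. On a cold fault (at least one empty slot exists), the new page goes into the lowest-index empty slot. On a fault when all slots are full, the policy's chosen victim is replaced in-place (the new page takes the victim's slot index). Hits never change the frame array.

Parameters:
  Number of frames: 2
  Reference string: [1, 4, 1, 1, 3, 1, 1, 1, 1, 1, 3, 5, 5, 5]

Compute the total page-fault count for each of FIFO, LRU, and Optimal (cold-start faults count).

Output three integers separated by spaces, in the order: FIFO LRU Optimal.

--- FIFO ---
  step 0: ref 1 -> FAULT, frames=[1,-] (faults so far: 1)
  step 1: ref 4 -> FAULT, frames=[1,4] (faults so far: 2)
  step 2: ref 1 -> HIT, frames=[1,4] (faults so far: 2)
  step 3: ref 1 -> HIT, frames=[1,4] (faults so far: 2)
  step 4: ref 3 -> FAULT, evict 1, frames=[3,4] (faults so far: 3)
  step 5: ref 1 -> FAULT, evict 4, frames=[3,1] (faults so far: 4)
  step 6: ref 1 -> HIT, frames=[3,1] (faults so far: 4)
  step 7: ref 1 -> HIT, frames=[3,1] (faults so far: 4)
  step 8: ref 1 -> HIT, frames=[3,1] (faults so far: 4)
  step 9: ref 1 -> HIT, frames=[3,1] (faults so far: 4)
  step 10: ref 3 -> HIT, frames=[3,1] (faults so far: 4)
  step 11: ref 5 -> FAULT, evict 3, frames=[5,1] (faults so far: 5)
  step 12: ref 5 -> HIT, frames=[5,1] (faults so far: 5)
  step 13: ref 5 -> HIT, frames=[5,1] (faults so far: 5)
  FIFO total faults: 5
--- LRU ---
  step 0: ref 1 -> FAULT, frames=[1,-] (faults so far: 1)
  step 1: ref 4 -> FAULT, frames=[1,4] (faults so far: 2)
  step 2: ref 1 -> HIT, frames=[1,4] (faults so far: 2)
  step 3: ref 1 -> HIT, frames=[1,4] (faults so far: 2)
  step 4: ref 3 -> FAULT, evict 4, frames=[1,3] (faults so far: 3)
  step 5: ref 1 -> HIT, frames=[1,3] (faults so far: 3)
  step 6: ref 1 -> HIT, frames=[1,3] (faults so far: 3)
  step 7: ref 1 -> HIT, frames=[1,3] (faults so far: 3)
  step 8: ref 1 -> HIT, frames=[1,3] (faults so far: 3)
  step 9: ref 1 -> HIT, frames=[1,3] (faults so far: 3)
  step 10: ref 3 -> HIT, frames=[1,3] (faults so far: 3)
  step 11: ref 5 -> FAULT, evict 1, frames=[5,3] (faults so far: 4)
  step 12: ref 5 -> HIT, frames=[5,3] (faults so far: 4)
  step 13: ref 5 -> HIT, frames=[5,3] (faults so far: 4)
  LRU total faults: 4
--- Optimal ---
  step 0: ref 1 -> FAULT, frames=[1,-] (faults so far: 1)
  step 1: ref 4 -> FAULT, frames=[1,4] (faults so far: 2)
  step 2: ref 1 -> HIT, frames=[1,4] (faults so far: 2)
  step 3: ref 1 -> HIT, frames=[1,4] (faults so far: 2)
  step 4: ref 3 -> FAULT, evict 4, frames=[1,3] (faults so far: 3)
  step 5: ref 1 -> HIT, frames=[1,3] (faults so far: 3)
  step 6: ref 1 -> HIT, frames=[1,3] (faults so far: 3)
  step 7: ref 1 -> HIT, frames=[1,3] (faults so far: 3)
  step 8: ref 1 -> HIT, frames=[1,3] (faults so far: 3)
  step 9: ref 1 -> HIT, frames=[1,3] (faults so far: 3)
  step 10: ref 3 -> HIT, frames=[1,3] (faults so far: 3)
  step 11: ref 5 -> FAULT, evict 1, frames=[5,3] (faults so far: 4)
  step 12: ref 5 -> HIT, frames=[5,3] (faults so far: 4)
  step 13: ref 5 -> HIT, frames=[5,3] (faults so far: 4)
  Optimal total faults: 4

Answer: 5 4 4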